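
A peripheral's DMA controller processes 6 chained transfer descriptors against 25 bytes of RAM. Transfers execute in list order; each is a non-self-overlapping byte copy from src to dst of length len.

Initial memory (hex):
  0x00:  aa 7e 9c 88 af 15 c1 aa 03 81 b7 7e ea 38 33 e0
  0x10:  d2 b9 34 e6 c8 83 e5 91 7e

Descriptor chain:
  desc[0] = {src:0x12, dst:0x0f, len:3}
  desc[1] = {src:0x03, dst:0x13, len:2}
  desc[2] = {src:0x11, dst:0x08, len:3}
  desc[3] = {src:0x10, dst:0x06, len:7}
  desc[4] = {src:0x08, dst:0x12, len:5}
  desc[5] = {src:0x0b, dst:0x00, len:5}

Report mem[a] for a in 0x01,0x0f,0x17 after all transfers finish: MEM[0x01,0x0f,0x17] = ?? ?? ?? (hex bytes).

#0 dst[0x0f+3] := {0x34,0xe6,0xc8}
#1 dst[0x13+2] := {0x88,0xaf}
#2 dst[0x08+3] := {0xc8,0x34,0x88}
#3 dst[0x06+7] := {0xe6,0xc8,0x34,0x88,0xaf,0x83,0xe5}
#4 dst[0x12+5] := {0x34,0x88,0xaf,0x83,0xe5}
#5 dst[0x00+5] := {0x83,0xe5,0x38,0x33,0x34}
query mem[0x01]=0xe5, mem[0x0f]=0x34, mem[0x17]=0x91

MEM[0x01,0x0f,0x17] = e5 34 91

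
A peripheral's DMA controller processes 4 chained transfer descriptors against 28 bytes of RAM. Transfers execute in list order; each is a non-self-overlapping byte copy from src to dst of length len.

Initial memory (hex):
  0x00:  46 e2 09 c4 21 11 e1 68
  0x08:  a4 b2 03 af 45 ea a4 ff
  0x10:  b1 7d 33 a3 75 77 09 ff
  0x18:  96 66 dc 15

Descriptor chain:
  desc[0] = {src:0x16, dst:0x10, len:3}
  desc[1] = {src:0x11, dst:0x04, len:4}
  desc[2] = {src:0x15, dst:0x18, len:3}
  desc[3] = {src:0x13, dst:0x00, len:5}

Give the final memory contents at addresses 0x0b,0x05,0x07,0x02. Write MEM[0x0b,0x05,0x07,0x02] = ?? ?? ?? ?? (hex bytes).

MEM[0x0b,0x05,0x07,0x02] = af 96 75 77

  after D0: wrote 3B at 0x10 = 09ff96
  after D1: wrote 4B at 0x04 = ff96a375
  after D2: wrote 3B at 0x18 = 7709ff
  after D3: wrote 5B at 0x00 = a3757709ff
query mem[0x0b]=0xaf, mem[0x05]=0x96, mem[0x07]=0x75, mem[0x02]=0x77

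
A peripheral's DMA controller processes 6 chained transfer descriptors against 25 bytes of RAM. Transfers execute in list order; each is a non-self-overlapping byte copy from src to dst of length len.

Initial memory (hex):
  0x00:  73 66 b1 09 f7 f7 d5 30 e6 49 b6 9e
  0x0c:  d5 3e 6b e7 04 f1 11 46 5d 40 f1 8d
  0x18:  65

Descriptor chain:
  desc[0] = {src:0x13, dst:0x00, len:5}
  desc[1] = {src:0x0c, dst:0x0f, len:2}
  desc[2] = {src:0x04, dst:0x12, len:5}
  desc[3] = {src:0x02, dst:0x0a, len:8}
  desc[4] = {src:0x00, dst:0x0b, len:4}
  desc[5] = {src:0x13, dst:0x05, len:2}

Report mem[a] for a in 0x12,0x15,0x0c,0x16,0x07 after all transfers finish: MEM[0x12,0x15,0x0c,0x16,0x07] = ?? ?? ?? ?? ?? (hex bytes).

D0: mem[0x00..0x04] <- [46 5d 40 f1 8d]
D1: mem[0x0f..0x10] <- [d5 3e]
D2: mem[0x12..0x16] <- [8d f7 d5 30 e6]
D3: mem[0x0a..0x11] <- [40 f1 8d f7 d5 30 e6 49]
D4: mem[0x0b..0x0e] <- [46 5d 40 f1]
D5: mem[0x05..0x06] <- [f7 d5]
query mem[0x12]=0x8d, mem[0x15]=0x30, mem[0x0c]=0x5d, mem[0x16]=0xe6, mem[0x07]=0x30

MEM[0x12,0x15,0x0c,0x16,0x07] = 8d 30 5d e6 30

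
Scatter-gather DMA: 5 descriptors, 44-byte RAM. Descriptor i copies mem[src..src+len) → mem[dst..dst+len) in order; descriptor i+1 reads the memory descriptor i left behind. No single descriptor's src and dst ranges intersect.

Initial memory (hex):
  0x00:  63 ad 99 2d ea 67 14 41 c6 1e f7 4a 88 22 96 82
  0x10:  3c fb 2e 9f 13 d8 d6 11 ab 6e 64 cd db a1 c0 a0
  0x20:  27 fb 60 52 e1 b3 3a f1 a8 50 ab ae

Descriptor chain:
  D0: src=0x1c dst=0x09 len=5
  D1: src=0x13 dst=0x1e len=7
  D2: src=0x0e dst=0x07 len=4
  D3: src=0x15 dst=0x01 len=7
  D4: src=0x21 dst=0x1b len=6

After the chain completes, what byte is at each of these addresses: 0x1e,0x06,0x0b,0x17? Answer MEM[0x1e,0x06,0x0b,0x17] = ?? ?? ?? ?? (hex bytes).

#0 dst[0x09+5] := {0xdb,0xa1,0xc0,0xa0,0x27}
#1 dst[0x1e+7] := {0x9f,0x13,0xd8,0xd6,0x11,0xab,0x6e}
#2 dst[0x07+4] := {0x96,0x82,0x3c,0xfb}
#3 dst[0x01+7] := {0xd8,0xd6,0x11,0xab,0x6e,0x64,0xcd}
#4 dst[0x1b+6] := {0xd6,0x11,0xab,0x6e,0xb3,0x3a}
query mem[0x1e]=0x6e, mem[0x06]=0x64, mem[0x0b]=0xc0, mem[0x17]=0x11

MEM[0x1e,0x06,0x0b,0x17] = 6e 64 c0 11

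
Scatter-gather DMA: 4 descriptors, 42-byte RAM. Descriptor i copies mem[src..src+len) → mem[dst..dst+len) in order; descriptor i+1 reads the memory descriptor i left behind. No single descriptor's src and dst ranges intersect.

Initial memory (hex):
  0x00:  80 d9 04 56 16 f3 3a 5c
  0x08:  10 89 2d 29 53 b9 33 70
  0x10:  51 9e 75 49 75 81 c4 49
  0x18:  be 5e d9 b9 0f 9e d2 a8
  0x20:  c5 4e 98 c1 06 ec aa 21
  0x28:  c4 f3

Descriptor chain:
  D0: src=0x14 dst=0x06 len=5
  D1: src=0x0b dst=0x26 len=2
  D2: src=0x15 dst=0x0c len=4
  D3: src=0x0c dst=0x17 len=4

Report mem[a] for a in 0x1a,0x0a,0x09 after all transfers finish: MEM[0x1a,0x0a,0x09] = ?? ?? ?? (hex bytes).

MEM[0x1a,0x0a,0x09] = be be 49

D0: mem[0x06..0x0a] <- [75 81 c4 49 be]
D1: mem[0x26..0x27] <- [29 53]
D2: mem[0x0c..0x0f] <- [81 c4 49 be]
D3: mem[0x17..0x1a] <- [81 c4 49 be]
query mem[0x1a]=0xbe, mem[0x0a]=0xbe, mem[0x09]=0x49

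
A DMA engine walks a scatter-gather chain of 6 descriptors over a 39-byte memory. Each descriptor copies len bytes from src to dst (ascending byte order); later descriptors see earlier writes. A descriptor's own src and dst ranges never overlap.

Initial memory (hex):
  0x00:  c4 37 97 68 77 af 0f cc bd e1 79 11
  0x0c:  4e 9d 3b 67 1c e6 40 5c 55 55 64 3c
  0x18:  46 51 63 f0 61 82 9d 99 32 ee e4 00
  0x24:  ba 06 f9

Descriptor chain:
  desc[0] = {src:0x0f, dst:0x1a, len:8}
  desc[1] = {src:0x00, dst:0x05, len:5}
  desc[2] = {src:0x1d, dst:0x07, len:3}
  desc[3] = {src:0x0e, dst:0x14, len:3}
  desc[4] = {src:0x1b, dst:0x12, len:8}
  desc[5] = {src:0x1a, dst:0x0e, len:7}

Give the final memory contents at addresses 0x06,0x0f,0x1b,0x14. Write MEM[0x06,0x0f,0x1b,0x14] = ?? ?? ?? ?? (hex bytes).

D0: mem[0x1a..0x21] <- [67 1c e6 40 5c 55 55 64]
D1: mem[0x05..0x09] <- [c4 37 97 68 77]
D2: mem[0x07..0x09] <- [40 5c 55]
D3: mem[0x14..0x16] <- [3b 67 1c]
D4: mem[0x12..0x19] <- [1c e6 40 5c 55 55 64 e4]
D5: mem[0x0e..0x14] <- [67 1c e6 40 5c 55 55]
query mem[0x06]=0x37, mem[0x0f]=0x1c, mem[0x1b]=0x1c, mem[0x14]=0x55

MEM[0x06,0x0f,0x1b,0x14] = 37 1c 1c 55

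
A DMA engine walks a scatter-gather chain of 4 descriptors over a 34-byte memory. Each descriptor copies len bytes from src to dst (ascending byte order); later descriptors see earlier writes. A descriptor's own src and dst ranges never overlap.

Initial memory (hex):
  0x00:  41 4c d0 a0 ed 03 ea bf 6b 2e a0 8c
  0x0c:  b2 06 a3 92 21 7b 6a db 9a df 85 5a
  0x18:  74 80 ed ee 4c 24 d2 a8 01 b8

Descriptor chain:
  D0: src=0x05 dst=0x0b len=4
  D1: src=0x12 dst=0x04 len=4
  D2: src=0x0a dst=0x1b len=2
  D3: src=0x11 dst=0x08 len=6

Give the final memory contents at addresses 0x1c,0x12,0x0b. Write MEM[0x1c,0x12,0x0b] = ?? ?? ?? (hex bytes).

MEM[0x1c,0x12,0x0b] = 03 6a 9a

[0] 0x05->0x0b len=4 : 03 ea bf 6b
[1] 0x12->0x04 len=4 : 6a db 9a df
[2] 0x0a->0x1b len=2 : a0 03
[3] 0x11->0x08 len=6 : 7b 6a db 9a df 85
query mem[0x1c]=0x03, mem[0x12]=0x6a, mem[0x0b]=0x9a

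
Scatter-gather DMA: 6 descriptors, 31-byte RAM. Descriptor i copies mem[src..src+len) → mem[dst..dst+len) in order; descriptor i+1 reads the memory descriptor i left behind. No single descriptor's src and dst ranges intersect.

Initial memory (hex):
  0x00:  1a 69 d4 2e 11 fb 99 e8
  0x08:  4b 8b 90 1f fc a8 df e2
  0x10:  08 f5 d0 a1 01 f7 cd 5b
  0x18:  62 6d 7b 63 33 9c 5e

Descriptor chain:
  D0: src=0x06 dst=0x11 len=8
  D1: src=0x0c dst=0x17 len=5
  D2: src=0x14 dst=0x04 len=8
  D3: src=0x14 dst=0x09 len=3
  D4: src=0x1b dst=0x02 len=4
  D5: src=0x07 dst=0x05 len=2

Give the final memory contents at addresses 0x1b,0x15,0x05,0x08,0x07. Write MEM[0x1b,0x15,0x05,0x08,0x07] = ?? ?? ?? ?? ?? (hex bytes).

D0: mem[0x11..0x18] <- [99 e8 4b 8b 90 1f fc a8]
D1: mem[0x17..0x1b] <- [fc a8 df e2 08]
D2: mem[0x04..0x0b] <- [8b 90 1f fc a8 df e2 08]
D3: mem[0x09..0x0b] <- [8b 90 1f]
D4: mem[0x02..0x05] <- [08 33 9c 5e]
D5: mem[0x05..0x06] <- [fc a8]
query mem[0x1b]=0x08, mem[0x15]=0x90, mem[0x05]=0xfc, mem[0x08]=0xa8, mem[0x07]=0xfc

MEM[0x1b,0x15,0x05,0x08,0x07] = 08 90 fc a8 fc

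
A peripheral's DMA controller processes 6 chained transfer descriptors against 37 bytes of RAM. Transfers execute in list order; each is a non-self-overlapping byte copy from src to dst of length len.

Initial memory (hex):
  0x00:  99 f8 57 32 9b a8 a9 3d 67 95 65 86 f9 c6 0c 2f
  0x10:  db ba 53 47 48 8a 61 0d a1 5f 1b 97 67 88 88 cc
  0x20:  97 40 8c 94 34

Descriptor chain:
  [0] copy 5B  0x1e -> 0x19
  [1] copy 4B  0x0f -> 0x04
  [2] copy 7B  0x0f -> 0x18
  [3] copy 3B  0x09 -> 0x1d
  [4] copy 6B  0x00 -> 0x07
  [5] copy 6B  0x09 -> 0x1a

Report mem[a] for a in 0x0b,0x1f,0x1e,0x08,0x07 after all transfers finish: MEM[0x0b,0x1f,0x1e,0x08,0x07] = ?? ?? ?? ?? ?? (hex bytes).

D0: mem[0x19..0x1d] <- [88 cc 97 40 8c]
D1: mem[0x04..0x07] <- [2f db ba 53]
D2: mem[0x18..0x1e] <- [2f db ba 53 47 48 8a]
D3: mem[0x1d..0x1f] <- [95 65 86]
D4: mem[0x07..0x0c] <- [99 f8 57 32 2f db]
D5: mem[0x1a..0x1f] <- [57 32 2f db c6 0c]
query mem[0x0b]=0x2f, mem[0x1f]=0x0c, mem[0x1e]=0xc6, mem[0x08]=0xf8, mem[0x07]=0x99

MEM[0x0b,0x1f,0x1e,0x08,0x07] = 2f 0c c6 f8 99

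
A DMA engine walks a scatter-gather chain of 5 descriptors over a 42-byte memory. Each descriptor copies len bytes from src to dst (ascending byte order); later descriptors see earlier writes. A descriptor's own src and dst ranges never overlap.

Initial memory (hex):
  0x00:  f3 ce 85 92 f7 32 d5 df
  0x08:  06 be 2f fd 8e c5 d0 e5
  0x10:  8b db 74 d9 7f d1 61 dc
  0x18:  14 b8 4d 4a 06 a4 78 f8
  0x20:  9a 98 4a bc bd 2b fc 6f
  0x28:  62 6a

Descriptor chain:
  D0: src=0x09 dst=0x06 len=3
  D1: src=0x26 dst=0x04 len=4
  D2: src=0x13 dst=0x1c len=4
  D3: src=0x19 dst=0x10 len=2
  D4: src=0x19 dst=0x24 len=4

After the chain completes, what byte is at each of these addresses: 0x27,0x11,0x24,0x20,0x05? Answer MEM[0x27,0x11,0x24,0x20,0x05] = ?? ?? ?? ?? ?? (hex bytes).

MEM[0x27,0x11,0x24,0x20,0x05] = d9 4d b8 9a 6f

  after D0: wrote 3B at 0x06 = be2ffd
  after D1: wrote 4B at 0x04 = fc6f626a
  after D2: wrote 4B at 0x1c = d97fd161
  after D3: wrote 2B at 0x10 = b84d
  after D4: wrote 4B at 0x24 = b84d4ad9
query mem[0x27]=0xd9, mem[0x11]=0x4d, mem[0x24]=0xb8, mem[0x20]=0x9a, mem[0x05]=0x6f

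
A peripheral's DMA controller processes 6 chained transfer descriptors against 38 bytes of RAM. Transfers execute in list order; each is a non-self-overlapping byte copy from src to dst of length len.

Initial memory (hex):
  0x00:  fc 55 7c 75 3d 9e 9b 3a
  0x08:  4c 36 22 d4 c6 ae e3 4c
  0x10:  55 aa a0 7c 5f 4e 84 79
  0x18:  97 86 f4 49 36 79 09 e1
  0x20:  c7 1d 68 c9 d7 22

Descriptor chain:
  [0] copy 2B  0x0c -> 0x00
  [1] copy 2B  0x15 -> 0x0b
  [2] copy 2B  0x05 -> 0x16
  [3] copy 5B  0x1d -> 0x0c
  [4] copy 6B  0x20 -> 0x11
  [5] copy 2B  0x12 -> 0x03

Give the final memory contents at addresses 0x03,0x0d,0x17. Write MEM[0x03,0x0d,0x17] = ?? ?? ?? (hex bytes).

  after D0: wrote 2B at 0x00 = c6ae
  after D1: wrote 2B at 0x0b = 4e84
  after D2: wrote 2B at 0x16 = 9e9b
  after D3: wrote 5B at 0x0c = 7909e1c71d
  after D4: wrote 6B at 0x11 = c71d68c9d722
  after D5: wrote 2B at 0x03 = 1d68
query mem[0x03]=0x1d, mem[0x0d]=0x09, mem[0x17]=0x9b

MEM[0x03,0x0d,0x17] = 1d 09 9b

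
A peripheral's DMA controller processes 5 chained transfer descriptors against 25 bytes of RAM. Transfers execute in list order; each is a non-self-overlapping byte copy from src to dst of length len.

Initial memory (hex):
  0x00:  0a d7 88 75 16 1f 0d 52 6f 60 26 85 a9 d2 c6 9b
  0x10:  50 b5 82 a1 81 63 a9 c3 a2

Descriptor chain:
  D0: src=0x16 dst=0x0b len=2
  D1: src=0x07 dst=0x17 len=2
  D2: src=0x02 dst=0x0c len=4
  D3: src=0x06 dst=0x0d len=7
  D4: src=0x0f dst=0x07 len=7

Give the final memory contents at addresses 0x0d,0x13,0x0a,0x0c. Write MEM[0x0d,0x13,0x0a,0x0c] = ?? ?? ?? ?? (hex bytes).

#0 dst[0x0b+2] := {0xa9,0xc3}
#1 dst[0x17+2] := {0x52,0x6f}
#2 dst[0x0c+4] := {0x88,0x75,0x16,0x1f}
#3 dst[0x0d+7] := {0x0d,0x52,0x6f,0x60,0x26,0xa9,0x88}
#4 dst[0x07+7] := {0x6f,0x60,0x26,0xa9,0x88,0x81,0x63}
query mem[0x0d]=0x63, mem[0x13]=0x88, mem[0x0a]=0xa9, mem[0x0c]=0x81

MEM[0x0d,0x13,0x0a,0x0c] = 63 88 a9 81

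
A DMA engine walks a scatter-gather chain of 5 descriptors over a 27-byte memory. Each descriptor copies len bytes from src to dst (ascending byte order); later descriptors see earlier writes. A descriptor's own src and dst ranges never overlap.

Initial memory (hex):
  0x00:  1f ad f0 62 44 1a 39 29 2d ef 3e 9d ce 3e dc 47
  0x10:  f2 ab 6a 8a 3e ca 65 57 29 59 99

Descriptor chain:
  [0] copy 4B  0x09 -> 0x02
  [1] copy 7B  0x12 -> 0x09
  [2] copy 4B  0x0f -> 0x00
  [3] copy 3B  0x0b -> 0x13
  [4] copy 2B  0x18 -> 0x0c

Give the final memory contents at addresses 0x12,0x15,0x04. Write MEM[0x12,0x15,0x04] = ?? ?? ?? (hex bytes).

MEM[0x12,0x15,0x04] = 6a 65 9d

  after D0: wrote 4B at 0x02 = ef3e9dce
  after D1: wrote 7B at 0x09 = 6a8a3eca655729
  after D2: wrote 4B at 0x00 = 29f2ab6a
  after D3: wrote 3B at 0x13 = 3eca65
  after D4: wrote 2B at 0x0c = 2959
query mem[0x12]=0x6a, mem[0x15]=0x65, mem[0x04]=0x9d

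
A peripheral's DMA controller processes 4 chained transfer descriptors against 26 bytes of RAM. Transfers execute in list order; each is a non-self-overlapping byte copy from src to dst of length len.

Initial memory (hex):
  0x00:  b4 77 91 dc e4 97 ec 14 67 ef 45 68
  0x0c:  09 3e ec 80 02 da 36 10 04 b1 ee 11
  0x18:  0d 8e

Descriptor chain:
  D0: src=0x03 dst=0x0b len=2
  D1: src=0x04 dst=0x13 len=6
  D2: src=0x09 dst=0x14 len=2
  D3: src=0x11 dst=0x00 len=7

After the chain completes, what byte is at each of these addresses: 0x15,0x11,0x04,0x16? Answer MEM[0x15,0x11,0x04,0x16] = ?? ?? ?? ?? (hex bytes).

  after D0: wrote 2B at 0x0b = dce4
  after D1: wrote 6B at 0x13 = e497ec1467ef
  after D2: wrote 2B at 0x14 = ef45
  after D3: wrote 7B at 0x00 = da36e4ef451467
query mem[0x15]=0x45, mem[0x11]=0xda, mem[0x04]=0x45, mem[0x16]=0x14

MEM[0x15,0x11,0x04,0x16] = 45 da 45 14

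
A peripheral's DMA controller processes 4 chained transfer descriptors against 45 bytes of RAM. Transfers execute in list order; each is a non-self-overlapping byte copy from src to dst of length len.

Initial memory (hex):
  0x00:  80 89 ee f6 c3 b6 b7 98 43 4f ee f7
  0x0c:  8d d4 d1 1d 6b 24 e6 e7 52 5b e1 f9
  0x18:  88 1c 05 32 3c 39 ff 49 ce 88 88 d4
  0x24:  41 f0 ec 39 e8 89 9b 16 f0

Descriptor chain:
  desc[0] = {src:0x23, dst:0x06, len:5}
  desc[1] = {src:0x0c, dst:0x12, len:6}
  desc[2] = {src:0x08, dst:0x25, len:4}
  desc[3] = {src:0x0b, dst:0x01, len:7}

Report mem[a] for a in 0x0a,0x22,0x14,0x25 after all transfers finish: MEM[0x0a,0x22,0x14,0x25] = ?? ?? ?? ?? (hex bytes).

  after D0: wrote 5B at 0x06 = d441f0ec39
  after D1: wrote 6B at 0x12 = 8dd4d11d6b24
  after D2: wrote 4B at 0x25 = f0ec39f7
  after D3: wrote 7B at 0x01 = f78dd4d11d6b24
query mem[0x0a]=0x39, mem[0x22]=0x88, mem[0x14]=0xd1, mem[0x25]=0xf0

MEM[0x0a,0x22,0x14,0x25] = 39 88 d1 f0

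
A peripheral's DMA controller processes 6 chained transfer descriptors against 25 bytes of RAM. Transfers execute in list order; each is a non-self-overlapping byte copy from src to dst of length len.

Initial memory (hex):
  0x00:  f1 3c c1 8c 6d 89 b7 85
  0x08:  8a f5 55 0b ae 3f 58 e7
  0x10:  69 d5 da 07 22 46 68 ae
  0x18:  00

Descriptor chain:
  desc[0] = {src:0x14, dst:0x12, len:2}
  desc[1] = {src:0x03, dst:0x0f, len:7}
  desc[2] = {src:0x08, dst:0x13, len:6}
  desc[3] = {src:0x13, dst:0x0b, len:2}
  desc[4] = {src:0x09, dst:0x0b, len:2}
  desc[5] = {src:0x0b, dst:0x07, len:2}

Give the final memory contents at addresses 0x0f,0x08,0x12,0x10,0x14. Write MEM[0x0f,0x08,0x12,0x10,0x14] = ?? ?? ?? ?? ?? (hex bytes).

  after D0: wrote 2B at 0x12 = 2246
  after D1: wrote 7B at 0x0f = 8c6d89b7858af5
  after D2: wrote 6B at 0x13 = 8af5550bae3f
  after D3: wrote 2B at 0x0b = 8af5
  after D4: wrote 2B at 0x0b = f555
  after D5: wrote 2B at 0x07 = f555
query mem[0x0f]=0x8c, mem[0x08]=0x55, mem[0x12]=0xb7, mem[0x10]=0x6d, mem[0x14]=0xf5

MEM[0x0f,0x08,0x12,0x10,0x14] = 8c 55 b7 6d f5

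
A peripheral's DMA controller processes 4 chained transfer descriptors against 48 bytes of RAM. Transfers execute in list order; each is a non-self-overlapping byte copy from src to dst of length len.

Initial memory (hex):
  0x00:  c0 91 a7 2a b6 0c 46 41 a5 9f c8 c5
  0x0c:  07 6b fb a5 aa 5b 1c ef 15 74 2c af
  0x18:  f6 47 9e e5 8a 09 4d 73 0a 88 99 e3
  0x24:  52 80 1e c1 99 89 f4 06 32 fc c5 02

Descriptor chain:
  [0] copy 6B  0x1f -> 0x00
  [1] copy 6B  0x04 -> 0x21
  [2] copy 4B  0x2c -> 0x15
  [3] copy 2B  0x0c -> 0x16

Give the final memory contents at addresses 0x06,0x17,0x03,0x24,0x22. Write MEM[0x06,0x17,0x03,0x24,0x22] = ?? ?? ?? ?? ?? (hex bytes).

D0: mem[0x00..0x05] <- [73 0a 88 99 e3 52]
D1: mem[0x21..0x26] <- [e3 52 46 41 a5 9f]
D2: mem[0x15..0x18] <- [32 fc c5 02]
D3: mem[0x16..0x17] <- [07 6b]
query mem[0x06]=0x46, mem[0x17]=0x6b, mem[0x03]=0x99, mem[0x24]=0x41, mem[0x22]=0x52

MEM[0x06,0x17,0x03,0x24,0x22] = 46 6b 99 41 52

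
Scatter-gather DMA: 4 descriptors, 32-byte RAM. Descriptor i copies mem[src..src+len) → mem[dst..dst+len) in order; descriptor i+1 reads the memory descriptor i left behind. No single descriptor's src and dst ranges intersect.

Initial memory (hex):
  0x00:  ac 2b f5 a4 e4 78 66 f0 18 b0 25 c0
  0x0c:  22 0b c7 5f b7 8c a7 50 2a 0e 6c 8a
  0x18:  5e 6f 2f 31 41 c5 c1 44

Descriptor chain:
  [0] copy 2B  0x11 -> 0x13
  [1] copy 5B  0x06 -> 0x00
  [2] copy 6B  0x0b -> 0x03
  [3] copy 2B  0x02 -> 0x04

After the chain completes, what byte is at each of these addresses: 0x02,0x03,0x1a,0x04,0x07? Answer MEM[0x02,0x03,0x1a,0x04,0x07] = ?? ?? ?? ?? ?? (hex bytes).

MEM[0x02,0x03,0x1a,0x04,0x07] = 18 c0 2f 18 5f

#0 dst[0x13+2] := {0x8c,0xa7}
#1 dst[0x00+5] := {0x66,0xf0,0x18,0xb0,0x25}
#2 dst[0x03+6] := {0xc0,0x22,0x0b,0xc7,0x5f,0xb7}
#3 dst[0x04+2] := {0x18,0xc0}
query mem[0x02]=0x18, mem[0x03]=0xc0, mem[0x1a]=0x2f, mem[0x04]=0x18, mem[0x07]=0x5f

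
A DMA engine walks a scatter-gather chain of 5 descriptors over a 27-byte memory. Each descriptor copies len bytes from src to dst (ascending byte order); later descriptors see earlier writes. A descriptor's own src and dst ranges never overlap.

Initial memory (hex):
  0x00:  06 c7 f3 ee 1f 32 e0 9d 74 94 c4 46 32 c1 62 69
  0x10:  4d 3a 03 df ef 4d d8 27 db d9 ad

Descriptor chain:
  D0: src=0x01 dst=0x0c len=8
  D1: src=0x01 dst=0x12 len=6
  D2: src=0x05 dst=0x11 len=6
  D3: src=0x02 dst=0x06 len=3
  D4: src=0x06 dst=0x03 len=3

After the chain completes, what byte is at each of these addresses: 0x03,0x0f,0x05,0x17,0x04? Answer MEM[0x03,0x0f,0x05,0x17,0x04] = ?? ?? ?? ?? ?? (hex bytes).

  after D0: wrote 8B at 0x0c = c7f3ee1f32e09d74
  after D1: wrote 6B at 0x12 = c7f3ee1f32e0
  after D2: wrote 6B at 0x11 = 32e09d7494c4
  after D3: wrote 3B at 0x06 = f3ee1f
  after D4: wrote 3B at 0x03 = f3ee1f
query mem[0x03]=0xf3, mem[0x0f]=0x1f, mem[0x05]=0x1f, mem[0x17]=0xe0, mem[0x04]=0xee

MEM[0x03,0x0f,0x05,0x17,0x04] = f3 1f 1f e0 ee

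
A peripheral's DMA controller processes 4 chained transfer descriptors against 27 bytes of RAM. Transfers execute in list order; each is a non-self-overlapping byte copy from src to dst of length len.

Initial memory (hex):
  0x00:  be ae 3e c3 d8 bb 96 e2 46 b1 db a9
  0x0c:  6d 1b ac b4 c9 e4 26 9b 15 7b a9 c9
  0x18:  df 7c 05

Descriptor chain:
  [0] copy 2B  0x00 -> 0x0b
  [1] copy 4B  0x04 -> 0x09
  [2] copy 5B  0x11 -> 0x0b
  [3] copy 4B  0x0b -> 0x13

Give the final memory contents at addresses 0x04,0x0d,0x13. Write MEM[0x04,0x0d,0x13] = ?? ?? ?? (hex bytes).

  after D0: wrote 2B at 0x0b = beae
  after D1: wrote 4B at 0x09 = d8bb96e2
  after D2: wrote 5B at 0x0b = e4269b157b
  after D3: wrote 4B at 0x13 = e4269b15
query mem[0x04]=0xd8, mem[0x0d]=0x9b, mem[0x13]=0xe4

MEM[0x04,0x0d,0x13] = d8 9b e4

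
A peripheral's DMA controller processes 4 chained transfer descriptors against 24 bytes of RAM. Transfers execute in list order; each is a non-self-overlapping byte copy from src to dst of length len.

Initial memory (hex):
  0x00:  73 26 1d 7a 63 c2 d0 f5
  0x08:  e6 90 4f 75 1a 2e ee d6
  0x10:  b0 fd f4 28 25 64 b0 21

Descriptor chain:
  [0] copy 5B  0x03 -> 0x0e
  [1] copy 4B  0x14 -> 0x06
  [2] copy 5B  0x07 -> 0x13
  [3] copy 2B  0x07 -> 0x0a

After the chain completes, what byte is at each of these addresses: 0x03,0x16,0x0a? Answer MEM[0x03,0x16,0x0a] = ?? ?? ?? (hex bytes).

#0 dst[0x0e+5] := {0x7a,0x63,0xc2,0xd0,0xf5}
#1 dst[0x06+4] := {0x25,0x64,0xb0,0x21}
#2 dst[0x13+5] := {0x64,0xb0,0x21,0x4f,0x75}
#3 dst[0x0a+2] := {0x64,0xb0}
query mem[0x03]=0x7a, mem[0x16]=0x4f, mem[0x0a]=0x64

MEM[0x03,0x16,0x0a] = 7a 4f 64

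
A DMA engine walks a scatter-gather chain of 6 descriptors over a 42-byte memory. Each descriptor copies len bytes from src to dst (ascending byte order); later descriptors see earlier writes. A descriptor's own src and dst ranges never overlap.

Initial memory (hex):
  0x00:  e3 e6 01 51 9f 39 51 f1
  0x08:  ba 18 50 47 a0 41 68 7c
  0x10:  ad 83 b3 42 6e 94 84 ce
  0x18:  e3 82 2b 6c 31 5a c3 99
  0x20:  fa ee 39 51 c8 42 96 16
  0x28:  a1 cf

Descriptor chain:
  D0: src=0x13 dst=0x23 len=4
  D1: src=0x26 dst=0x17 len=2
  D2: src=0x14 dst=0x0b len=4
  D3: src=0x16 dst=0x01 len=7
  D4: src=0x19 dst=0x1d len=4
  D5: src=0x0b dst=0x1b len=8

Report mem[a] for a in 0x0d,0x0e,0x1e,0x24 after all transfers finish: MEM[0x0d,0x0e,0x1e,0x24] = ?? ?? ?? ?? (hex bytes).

MEM[0x0d,0x0e,0x1e,0x24] = 84 84 84 6e

#0 dst[0x23+4] := {0x42,0x6e,0x94,0x84}
#1 dst[0x17+2] := {0x84,0x16}
#2 dst[0x0b+4] := {0x6e,0x94,0x84,0x84}
#3 dst[0x01+7] := {0x84,0x84,0x16,0x82,0x2b,0x6c,0x31}
#4 dst[0x1d+4] := {0x82,0x2b,0x6c,0x31}
#5 dst[0x1b+8] := {0x6e,0x94,0x84,0x84,0x7c,0xad,0x83,0xb3}
query mem[0x0d]=0x84, mem[0x0e]=0x84, mem[0x1e]=0x84, mem[0x24]=0x6e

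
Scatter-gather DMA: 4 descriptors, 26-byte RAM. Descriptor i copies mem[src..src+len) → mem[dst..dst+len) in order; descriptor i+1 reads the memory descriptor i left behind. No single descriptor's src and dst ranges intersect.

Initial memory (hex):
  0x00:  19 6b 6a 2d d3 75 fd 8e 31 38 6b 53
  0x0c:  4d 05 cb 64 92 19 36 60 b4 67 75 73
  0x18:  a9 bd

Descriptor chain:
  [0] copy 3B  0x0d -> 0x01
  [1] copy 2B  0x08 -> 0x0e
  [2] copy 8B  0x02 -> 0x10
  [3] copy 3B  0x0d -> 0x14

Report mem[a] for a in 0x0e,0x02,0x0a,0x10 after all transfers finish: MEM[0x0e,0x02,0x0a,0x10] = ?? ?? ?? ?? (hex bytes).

MEM[0x0e,0x02,0x0a,0x10] = 31 cb 6b cb

  after D0: wrote 3B at 0x01 = 05cb64
  after D1: wrote 2B at 0x0e = 3138
  after D2: wrote 8B at 0x10 = cb64d375fd8e3138
  after D3: wrote 3B at 0x14 = 053138
query mem[0x0e]=0x31, mem[0x02]=0xcb, mem[0x0a]=0x6b, mem[0x10]=0xcb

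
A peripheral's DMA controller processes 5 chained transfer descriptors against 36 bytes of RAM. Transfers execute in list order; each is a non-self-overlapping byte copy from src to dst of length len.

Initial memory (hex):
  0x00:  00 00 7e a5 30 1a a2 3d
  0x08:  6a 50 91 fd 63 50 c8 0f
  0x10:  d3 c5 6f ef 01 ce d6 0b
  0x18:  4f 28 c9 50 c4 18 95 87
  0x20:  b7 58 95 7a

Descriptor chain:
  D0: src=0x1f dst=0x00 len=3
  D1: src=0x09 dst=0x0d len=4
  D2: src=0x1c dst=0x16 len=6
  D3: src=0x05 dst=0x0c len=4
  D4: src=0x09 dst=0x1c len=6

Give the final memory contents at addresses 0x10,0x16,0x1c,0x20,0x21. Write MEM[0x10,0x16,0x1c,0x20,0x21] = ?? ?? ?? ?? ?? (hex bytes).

MEM[0x10,0x16,0x1c,0x20,0x21] = 63 c4 50 a2 3d

  after D0: wrote 3B at 0x00 = 87b758
  after D1: wrote 4B at 0x0d = 5091fd63
  after D2: wrote 6B at 0x16 = c4189587b758
  after D3: wrote 4B at 0x0c = 1aa23d6a
  after D4: wrote 6B at 0x1c = 5091fd1aa23d
query mem[0x10]=0x63, mem[0x16]=0xc4, mem[0x1c]=0x50, mem[0x20]=0xa2, mem[0x21]=0x3d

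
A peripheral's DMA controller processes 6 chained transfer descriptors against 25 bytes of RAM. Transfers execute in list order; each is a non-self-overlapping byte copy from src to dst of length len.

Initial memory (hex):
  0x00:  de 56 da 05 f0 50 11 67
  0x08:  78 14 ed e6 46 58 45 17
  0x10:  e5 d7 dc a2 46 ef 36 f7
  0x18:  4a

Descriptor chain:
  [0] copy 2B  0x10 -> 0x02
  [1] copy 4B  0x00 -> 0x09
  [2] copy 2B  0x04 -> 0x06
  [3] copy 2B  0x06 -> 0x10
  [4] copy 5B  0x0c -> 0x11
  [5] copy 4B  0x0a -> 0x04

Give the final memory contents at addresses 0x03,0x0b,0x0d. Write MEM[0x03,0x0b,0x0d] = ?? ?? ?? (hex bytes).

D0: mem[0x02..0x03] <- [e5 d7]
D1: mem[0x09..0x0c] <- [de 56 e5 d7]
D2: mem[0x06..0x07] <- [f0 50]
D3: mem[0x10..0x11] <- [f0 50]
D4: mem[0x11..0x15] <- [d7 58 45 17 f0]
D5: mem[0x04..0x07] <- [56 e5 d7 58]
query mem[0x03]=0xd7, mem[0x0b]=0xe5, mem[0x0d]=0x58

MEM[0x03,0x0b,0x0d] = d7 e5 58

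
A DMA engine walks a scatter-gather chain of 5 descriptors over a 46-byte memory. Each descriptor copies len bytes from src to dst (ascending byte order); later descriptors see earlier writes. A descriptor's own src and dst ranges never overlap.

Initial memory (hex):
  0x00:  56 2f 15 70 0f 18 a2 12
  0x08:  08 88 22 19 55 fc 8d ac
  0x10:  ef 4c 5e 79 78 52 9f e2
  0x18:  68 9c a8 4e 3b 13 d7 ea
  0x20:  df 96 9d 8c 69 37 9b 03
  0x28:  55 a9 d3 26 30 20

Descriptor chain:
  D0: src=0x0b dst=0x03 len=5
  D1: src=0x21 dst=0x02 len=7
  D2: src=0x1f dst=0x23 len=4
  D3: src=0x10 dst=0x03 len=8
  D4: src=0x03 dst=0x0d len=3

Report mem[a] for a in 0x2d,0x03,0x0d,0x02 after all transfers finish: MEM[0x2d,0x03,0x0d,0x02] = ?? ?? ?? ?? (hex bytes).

[0] 0x0b->0x03 len=5 : 19 55 fc 8d ac
[1] 0x21->0x02 len=7 : 96 9d 8c 69 37 9b 03
[2] 0x1f->0x23 len=4 : ea df 96 9d
[3] 0x10->0x03 len=8 : ef 4c 5e 79 78 52 9f e2
[4] 0x03->0x0d len=3 : ef 4c 5e
query mem[0x2d]=0x20, mem[0x03]=0xef, mem[0x0d]=0xef, mem[0x02]=0x96

MEM[0x2d,0x03,0x0d,0x02] = 20 ef ef 96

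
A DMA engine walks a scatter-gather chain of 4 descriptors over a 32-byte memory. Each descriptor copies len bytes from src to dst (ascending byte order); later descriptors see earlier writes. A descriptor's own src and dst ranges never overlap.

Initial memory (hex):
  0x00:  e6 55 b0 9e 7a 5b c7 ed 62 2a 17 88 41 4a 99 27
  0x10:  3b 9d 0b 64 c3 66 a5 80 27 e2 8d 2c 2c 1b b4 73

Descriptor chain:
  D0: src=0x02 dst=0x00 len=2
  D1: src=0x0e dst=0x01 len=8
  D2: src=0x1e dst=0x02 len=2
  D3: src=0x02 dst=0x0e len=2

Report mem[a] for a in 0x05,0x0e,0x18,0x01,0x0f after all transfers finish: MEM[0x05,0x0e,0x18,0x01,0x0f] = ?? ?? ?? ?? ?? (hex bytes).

MEM[0x05,0x0e,0x18,0x01,0x0f] = 0b b4 27 99 73

[0] 0x02->0x00 len=2 : b0 9e
[1] 0x0e->0x01 len=8 : 99 27 3b 9d 0b 64 c3 66
[2] 0x1e->0x02 len=2 : b4 73
[3] 0x02->0x0e len=2 : b4 73
query mem[0x05]=0x0b, mem[0x0e]=0xb4, mem[0x18]=0x27, mem[0x01]=0x99, mem[0x0f]=0x73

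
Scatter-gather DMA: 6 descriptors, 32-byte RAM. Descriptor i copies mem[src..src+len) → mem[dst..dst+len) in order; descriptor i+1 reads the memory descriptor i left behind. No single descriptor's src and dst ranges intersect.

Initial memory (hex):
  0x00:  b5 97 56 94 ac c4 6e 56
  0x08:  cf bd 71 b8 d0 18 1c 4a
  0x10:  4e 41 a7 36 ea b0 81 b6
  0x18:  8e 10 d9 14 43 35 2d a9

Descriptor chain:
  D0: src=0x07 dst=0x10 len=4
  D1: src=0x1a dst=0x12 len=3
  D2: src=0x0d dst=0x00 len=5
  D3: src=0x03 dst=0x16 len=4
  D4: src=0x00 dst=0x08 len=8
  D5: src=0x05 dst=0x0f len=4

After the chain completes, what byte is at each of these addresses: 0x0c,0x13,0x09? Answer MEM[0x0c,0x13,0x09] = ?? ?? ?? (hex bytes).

D0: mem[0x10..0x13] <- [56 cf bd 71]
D1: mem[0x12..0x14] <- [d9 14 43]
D2: mem[0x00..0x04] <- [18 1c 4a 56 cf]
D3: mem[0x16..0x19] <- [56 cf c4 6e]
D4: mem[0x08..0x0f] <- [18 1c 4a 56 cf c4 6e 56]
D5: mem[0x0f..0x12] <- [c4 6e 56 18]
query mem[0x0c]=0xcf, mem[0x13]=0x14, mem[0x09]=0x1c

MEM[0x0c,0x13,0x09] = cf 14 1c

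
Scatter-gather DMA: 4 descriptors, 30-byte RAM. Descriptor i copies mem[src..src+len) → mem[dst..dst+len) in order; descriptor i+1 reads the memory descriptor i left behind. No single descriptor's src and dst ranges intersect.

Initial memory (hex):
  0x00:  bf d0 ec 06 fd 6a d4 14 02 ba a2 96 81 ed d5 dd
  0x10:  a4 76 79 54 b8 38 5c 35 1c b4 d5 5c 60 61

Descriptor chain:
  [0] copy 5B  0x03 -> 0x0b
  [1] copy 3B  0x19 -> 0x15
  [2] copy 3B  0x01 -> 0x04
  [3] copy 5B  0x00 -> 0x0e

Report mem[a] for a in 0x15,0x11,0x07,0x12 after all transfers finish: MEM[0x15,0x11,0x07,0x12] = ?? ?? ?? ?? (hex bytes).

MEM[0x15,0x11,0x07,0x12] = b4 06 14 d0

[0] 0x03->0x0b len=5 : 06 fd 6a d4 14
[1] 0x19->0x15 len=3 : b4 d5 5c
[2] 0x01->0x04 len=3 : d0 ec 06
[3] 0x00->0x0e len=5 : bf d0 ec 06 d0
query mem[0x15]=0xb4, mem[0x11]=0x06, mem[0x07]=0x14, mem[0x12]=0xd0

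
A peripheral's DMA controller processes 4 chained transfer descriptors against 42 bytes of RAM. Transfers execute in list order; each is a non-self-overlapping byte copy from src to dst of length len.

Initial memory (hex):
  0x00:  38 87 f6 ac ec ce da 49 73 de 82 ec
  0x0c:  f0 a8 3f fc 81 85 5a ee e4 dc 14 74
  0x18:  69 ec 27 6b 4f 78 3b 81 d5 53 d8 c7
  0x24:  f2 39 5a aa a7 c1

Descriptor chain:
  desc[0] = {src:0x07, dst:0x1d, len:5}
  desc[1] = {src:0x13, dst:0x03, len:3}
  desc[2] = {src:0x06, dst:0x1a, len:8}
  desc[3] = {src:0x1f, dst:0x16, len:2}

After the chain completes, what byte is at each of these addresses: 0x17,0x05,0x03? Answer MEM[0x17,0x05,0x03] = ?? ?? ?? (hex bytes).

MEM[0x17,0x05,0x03] = f0 dc ee

D0: mem[0x1d..0x21] <- [49 73 de 82 ec]
D1: mem[0x03..0x05] <- [ee e4 dc]
D2: mem[0x1a..0x21] <- [da 49 73 de 82 ec f0 a8]
D3: mem[0x16..0x17] <- [ec f0]
query mem[0x17]=0xf0, mem[0x05]=0xdc, mem[0x03]=0xee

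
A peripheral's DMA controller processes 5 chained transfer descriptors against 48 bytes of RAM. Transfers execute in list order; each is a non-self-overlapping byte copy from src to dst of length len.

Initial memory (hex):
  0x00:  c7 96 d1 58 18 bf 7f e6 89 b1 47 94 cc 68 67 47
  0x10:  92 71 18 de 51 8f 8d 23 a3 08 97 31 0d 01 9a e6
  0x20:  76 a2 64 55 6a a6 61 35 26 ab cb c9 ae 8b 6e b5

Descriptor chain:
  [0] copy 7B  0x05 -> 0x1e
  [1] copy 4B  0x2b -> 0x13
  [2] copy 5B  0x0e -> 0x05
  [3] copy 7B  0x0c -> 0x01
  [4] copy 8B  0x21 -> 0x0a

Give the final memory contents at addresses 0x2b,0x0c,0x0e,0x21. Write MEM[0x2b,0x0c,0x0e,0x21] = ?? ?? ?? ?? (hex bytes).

MEM[0x2b,0x0c,0x0e,0x21] = c9 47 a6 89

#0 dst[0x1e+7] := {0xbf,0x7f,0xe6,0x89,0xb1,0x47,0x94}
#1 dst[0x13+4] := {0xc9,0xae,0x8b,0x6e}
#2 dst[0x05+5] := {0x67,0x47,0x92,0x71,0x18}
#3 dst[0x01+7] := {0xcc,0x68,0x67,0x47,0x92,0x71,0x18}
#4 dst[0x0a+8] := {0x89,0xb1,0x47,0x94,0xa6,0x61,0x35,0x26}
query mem[0x2b]=0xc9, mem[0x0c]=0x47, mem[0x0e]=0xa6, mem[0x21]=0x89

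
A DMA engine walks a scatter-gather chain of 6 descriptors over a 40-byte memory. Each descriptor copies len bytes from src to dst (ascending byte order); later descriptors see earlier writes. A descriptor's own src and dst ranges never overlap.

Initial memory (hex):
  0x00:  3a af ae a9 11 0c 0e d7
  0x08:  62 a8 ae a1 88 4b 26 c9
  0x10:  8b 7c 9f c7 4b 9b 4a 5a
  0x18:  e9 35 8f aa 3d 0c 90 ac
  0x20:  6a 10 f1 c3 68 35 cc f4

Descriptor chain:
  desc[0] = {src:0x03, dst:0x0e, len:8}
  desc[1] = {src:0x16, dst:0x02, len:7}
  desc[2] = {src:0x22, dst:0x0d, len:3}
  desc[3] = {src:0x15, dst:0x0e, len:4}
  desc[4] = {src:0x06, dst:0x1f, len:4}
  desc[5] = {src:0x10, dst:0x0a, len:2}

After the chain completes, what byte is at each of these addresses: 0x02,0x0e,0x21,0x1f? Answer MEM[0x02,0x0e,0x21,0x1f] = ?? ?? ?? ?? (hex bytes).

#0 dst[0x0e+8] := {0xa9,0x11,0x0c,0x0e,0xd7,0x62,0xa8,0xae}
#1 dst[0x02+7] := {0x4a,0x5a,0xe9,0x35,0x8f,0xaa,0x3d}
#2 dst[0x0d+3] := {0xf1,0xc3,0x68}
#3 dst[0x0e+4] := {0xae,0x4a,0x5a,0xe9}
#4 dst[0x1f+4] := {0x8f,0xaa,0x3d,0xa8}
#5 dst[0x0a+2] := {0x5a,0xe9}
query mem[0x02]=0x4a, mem[0x0e]=0xae, mem[0x21]=0x3d, mem[0x1f]=0x8f

MEM[0x02,0x0e,0x21,0x1f] = 4a ae 3d 8f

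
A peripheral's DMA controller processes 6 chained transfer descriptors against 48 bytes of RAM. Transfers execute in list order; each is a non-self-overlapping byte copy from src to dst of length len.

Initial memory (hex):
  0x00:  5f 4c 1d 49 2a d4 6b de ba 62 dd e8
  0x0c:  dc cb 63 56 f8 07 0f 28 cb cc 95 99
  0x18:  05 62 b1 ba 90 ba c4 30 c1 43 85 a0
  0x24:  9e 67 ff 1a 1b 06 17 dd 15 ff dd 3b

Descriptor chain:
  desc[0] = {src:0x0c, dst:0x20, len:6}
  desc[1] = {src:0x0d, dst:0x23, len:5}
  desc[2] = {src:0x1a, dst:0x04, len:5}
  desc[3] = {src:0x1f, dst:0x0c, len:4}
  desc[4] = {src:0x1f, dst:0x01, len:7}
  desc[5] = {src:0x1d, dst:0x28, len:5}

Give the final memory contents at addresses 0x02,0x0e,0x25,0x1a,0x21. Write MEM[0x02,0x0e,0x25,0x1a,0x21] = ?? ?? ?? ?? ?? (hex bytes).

MEM[0x02,0x0e,0x25,0x1a,0x21] = dc cb 56 b1 cb

  after D0: wrote 6B at 0x20 = dccb6356f807
  after D1: wrote 5B at 0x23 = cb6356f807
  after D2: wrote 5B at 0x04 = b1ba90bac4
  after D3: wrote 4B at 0x0c = 30dccb63
  after D4: wrote 7B at 0x01 = 30dccb63cb6356
  after D5: wrote 5B at 0x28 = bac430dccb
query mem[0x02]=0xdc, mem[0x0e]=0xcb, mem[0x25]=0x56, mem[0x1a]=0xb1, mem[0x21]=0xcb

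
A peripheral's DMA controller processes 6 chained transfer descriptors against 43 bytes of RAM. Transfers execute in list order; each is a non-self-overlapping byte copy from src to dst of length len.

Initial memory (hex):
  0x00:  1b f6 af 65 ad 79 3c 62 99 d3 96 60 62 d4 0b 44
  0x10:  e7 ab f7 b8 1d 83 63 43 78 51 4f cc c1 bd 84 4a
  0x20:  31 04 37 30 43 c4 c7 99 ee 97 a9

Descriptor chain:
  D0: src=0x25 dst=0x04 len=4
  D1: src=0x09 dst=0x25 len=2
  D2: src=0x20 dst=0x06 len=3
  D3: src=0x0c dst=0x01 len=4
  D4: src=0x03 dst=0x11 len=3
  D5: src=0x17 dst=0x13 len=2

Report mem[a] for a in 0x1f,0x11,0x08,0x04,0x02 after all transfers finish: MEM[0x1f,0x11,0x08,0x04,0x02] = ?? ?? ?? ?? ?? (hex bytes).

D0: mem[0x04..0x07] <- [c4 c7 99 ee]
D1: mem[0x25..0x26] <- [d3 96]
D2: mem[0x06..0x08] <- [31 04 37]
D3: mem[0x01..0x04] <- [62 d4 0b 44]
D4: mem[0x11..0x13] <- [0b 44 c7]
D5: mem[0x13..0x14] <- [43 78]
query mem[0x1f]=0x4a, mem[0x11]=0x0b, mem[0x08]=0x37, mem[0x04]=0x44, mem[0x02]=0xd4

MEM[0x1f,0x11,0x08,0x04,0x02] = 4a 0b 37 44 d4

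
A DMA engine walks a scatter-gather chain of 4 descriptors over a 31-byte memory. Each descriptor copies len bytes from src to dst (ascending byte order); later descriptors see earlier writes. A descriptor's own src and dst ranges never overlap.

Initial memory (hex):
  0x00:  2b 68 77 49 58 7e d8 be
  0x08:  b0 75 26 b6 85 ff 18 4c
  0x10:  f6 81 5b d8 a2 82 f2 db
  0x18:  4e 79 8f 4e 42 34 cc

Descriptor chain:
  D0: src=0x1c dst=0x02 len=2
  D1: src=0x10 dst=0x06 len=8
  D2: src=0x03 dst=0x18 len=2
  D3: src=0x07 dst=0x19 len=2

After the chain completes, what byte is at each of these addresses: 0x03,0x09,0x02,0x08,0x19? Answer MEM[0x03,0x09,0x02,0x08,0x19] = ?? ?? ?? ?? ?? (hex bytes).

MEM[0x03,0x09,0x02,0x08,0x19] = 34 d8 42 5b 81

  after D0: wrote 2B at 0x02 = 4234
  after D1: wrote 8B at 0x06 = f6815bd8a282f2db
  after D2: wrote 2B at 0x18 = 3458
  after D3: wrote 2B at 0x19 = 815b
query mem[0x03]=0x34, mem[0x09]=0xd8, mem[0x02]=0x42, mem[0x08]=0x5b, mem[0x19]=0x81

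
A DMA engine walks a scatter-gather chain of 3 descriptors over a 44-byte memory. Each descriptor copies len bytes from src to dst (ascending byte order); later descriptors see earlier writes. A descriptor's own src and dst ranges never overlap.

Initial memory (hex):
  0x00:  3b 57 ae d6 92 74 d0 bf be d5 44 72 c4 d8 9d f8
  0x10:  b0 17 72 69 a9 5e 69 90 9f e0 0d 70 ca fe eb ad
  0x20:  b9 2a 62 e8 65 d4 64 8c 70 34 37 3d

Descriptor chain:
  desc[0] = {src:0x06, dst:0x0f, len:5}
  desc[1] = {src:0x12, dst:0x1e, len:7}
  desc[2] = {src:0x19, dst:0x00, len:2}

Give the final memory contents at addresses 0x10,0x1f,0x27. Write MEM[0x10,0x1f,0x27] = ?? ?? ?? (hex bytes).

MEM[0x10,0x1f,0x27] = bf 44 8c

D0: mem[0x0f..0x13] <- [d0 bf be d5 44]
D1: mem[0x1e..0x24] <- [d5 44 a9 5e 69 90 9f]
D2: mem[0x00..0x01] <- [e0 0d]
query mem[0x10]=0xbf, mem[0x1f]=0x44, mem[0x27]=0x8c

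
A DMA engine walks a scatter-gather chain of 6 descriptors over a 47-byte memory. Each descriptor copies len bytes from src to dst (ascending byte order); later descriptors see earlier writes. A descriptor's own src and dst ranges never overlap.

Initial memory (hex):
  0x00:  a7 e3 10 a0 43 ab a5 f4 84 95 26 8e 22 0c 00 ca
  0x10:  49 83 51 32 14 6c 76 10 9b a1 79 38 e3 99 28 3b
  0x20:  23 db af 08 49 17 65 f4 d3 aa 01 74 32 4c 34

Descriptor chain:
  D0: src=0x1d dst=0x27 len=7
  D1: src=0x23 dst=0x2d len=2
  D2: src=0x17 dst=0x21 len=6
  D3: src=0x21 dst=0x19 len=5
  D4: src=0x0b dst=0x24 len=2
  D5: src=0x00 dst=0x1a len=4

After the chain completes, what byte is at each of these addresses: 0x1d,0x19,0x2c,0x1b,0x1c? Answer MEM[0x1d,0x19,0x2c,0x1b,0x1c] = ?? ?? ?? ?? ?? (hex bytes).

MEM[0x1d,0x19,0x2c,0x1b,0x1c] = a0 10 af e3 10

#0 dst[0x27+7] := {0x99,0x28,0x3b,0x23,0xdb,0xaf,0x08}
#1 dst[0x2d+2] := {0x08,0x49}
#2 dst[0x21+6] := {0x10,0x9b,0xa1,0x79,0x38,0xe3}
#3 dst[0x19+5] := {0x10,0x9b,0xa1,0x79,0x38}
#4 dst[0x24+2] := {0x8e,0x22}
#5 dst[0x1a+4] := {0xa7,0xe3,0x10,0xa0}
query mem[0x1d]=0xa0, mem[0x19]=0x10, mem[0x2c]=0xaf, mem[0x1b]=0xe3, mem[0x1c]=0x10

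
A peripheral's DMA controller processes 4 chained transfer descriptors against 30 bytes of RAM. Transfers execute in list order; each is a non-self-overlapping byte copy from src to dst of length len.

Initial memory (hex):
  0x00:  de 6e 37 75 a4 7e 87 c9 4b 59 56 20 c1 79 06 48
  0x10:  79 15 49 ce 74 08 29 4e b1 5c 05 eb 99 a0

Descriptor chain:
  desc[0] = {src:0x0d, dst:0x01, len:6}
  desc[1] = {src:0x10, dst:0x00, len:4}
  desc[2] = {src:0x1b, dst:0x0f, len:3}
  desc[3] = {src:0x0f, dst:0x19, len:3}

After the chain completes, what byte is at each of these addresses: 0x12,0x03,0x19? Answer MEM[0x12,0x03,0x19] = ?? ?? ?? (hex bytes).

[0] 0x0d->0x01 len=6 : 79 06 48 79 15 49
[1] 0x10->0x00 len=4 : 79 15 49 ce
[2] 0x1b->0x0f len=3 : eb 99 a0
[3] 0x0f->0x19 len=3 : eb 99 a0
query mem[0x12]=0x49, mem[0x03]=0xce, mem[0x19]=0xeb

MEM[0x12,0x03,0x19] = 49 ce eb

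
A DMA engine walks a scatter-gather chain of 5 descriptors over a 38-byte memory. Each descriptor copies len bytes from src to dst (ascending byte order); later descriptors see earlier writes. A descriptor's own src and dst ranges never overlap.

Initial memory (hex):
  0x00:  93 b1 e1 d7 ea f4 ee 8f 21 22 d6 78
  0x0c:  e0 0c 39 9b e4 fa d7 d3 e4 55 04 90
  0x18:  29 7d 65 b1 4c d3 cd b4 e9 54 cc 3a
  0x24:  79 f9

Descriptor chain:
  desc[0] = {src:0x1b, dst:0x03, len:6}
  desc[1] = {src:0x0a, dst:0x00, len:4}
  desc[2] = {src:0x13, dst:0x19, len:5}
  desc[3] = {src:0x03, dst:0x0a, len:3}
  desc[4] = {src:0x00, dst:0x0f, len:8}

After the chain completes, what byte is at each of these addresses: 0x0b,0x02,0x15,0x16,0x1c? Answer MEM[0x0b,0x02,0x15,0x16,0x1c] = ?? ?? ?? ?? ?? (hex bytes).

MEM[0x0b,0x02,0x15,0x16,0x1c] = 4c e0 cd b4 04

[0] 0x1b->0x03 len=6 : b1 4c d3 cd b4 e9
[1] 0x0a->0x00 len=4 : d6 78 e0 0c
[2] 0x13->0x19 len=5 : d3 e4 55 04 90
[3] 0x03->0x0a len=3 : 0c 4c d3
[4] 0x00->0x0f len=8 : d6 78 e0 0c 4c d3 cd b4
query mem[0x0b]=0x4c, mem[0x02]=0xe0, mem[0x15]=0xcd, mem[0x16]=0xb4, mem[0x1c]=0x04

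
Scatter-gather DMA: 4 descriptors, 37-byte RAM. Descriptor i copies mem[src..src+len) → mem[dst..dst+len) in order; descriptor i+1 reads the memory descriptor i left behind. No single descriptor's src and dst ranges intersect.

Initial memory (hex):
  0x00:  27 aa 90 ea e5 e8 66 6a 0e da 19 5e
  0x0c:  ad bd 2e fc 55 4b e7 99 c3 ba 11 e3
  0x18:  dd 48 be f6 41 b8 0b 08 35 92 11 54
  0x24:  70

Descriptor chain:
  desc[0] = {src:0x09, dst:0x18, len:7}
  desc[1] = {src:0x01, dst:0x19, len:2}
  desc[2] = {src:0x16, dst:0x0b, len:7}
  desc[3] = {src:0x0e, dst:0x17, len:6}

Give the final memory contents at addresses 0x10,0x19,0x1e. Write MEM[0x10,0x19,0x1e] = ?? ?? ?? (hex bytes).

MEM[0x10,0x19,0x1e] = ad ad fc

#0 dst[0x18+7] := {0xda,0x19,0x5e,0xad,0xbd,0x2e,0xfc}
#1 dst[0x19+2] := {0xaa,0x90}
#2 dst[0x0b+7] := {0x11,0xe3,0xda,0xaa,0x90,0xad,0xbd}
#3 dst[0x17+6] := {0xaa,0x90,0xad,0xbd,0xe7,0x99}
query mem[0x10]=0xad, mem[0x19]=0xad, mem[0x1e]=0xfc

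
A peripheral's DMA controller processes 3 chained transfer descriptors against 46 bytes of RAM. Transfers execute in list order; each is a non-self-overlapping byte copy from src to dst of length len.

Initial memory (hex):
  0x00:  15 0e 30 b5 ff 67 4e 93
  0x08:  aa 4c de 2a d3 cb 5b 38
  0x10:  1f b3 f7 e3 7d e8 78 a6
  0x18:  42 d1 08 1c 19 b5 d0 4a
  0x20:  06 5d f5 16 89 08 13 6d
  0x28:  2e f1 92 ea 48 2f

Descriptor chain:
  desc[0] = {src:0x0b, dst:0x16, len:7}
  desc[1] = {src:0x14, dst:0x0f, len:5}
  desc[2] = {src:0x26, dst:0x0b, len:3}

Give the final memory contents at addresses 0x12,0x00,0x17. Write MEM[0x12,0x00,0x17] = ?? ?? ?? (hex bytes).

D0: mem[0x16..0x1c] <- [2a d3 cb 5b 38 1f b3]
D1: mem[0x0f..0x13] <- [7d e8 2a d3 cb]
D2: mem[0x0b..0x0d] <- [13 6d 2e]
query mem[0x12]=0xd3, mem[0x00]=0x15, mem[0x17]=0xd3

MEM[0x12,0x00,0x17] = d3 15 d3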